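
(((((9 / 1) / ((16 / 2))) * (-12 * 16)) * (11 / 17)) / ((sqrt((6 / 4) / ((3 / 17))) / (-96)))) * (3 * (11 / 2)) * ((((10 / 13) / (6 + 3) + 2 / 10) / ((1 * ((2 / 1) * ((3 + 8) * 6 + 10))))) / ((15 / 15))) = 8729424 * sqrt(34) / 356915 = 142.61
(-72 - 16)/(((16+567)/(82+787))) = -6952/53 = -131.17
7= 7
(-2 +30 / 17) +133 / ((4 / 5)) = 11289 / 68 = 166.01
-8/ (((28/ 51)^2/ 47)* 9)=-13583/ 98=-138.60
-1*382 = -382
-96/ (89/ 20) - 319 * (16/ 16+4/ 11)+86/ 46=-930778/ 2047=-454.70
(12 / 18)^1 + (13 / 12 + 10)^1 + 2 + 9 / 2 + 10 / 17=1281 / 68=18.84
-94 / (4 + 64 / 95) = -4465 / 222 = -20.11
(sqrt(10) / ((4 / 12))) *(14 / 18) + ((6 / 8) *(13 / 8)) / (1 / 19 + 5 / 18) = 6669 / 1808 + 7 *sqrt(10) / 3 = 11.07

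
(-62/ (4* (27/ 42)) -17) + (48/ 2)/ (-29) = -41.94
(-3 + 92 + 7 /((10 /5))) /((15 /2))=37 /3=12.33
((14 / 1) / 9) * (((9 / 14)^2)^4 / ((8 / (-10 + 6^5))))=18572268627 / 421654016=44.05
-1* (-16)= 16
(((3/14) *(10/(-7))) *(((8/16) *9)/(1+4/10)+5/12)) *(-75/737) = 114375/1011164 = 0.11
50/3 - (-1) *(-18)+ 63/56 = -5/24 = -0.21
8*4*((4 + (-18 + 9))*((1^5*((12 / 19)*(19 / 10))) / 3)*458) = -29312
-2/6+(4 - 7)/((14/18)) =-88/21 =-4.19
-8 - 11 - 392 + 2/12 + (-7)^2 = -2171/6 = -361.83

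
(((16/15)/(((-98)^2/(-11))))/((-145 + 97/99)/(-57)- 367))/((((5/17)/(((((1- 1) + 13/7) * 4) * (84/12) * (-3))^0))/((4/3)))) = 1875984/123454798075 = 0.00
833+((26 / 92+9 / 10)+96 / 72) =288253 / 345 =835.52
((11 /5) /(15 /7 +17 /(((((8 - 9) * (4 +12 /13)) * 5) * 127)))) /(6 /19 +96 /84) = 41619424 /58981141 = 0.71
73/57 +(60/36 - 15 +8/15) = -3283/285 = -11.52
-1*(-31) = 31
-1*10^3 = -1000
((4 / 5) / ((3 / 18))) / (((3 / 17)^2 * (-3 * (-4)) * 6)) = 289 / 135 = 2.14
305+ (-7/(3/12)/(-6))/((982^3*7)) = 433237021861/1420449252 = 305.00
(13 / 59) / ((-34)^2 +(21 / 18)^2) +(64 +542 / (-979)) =11745482074 / 185124005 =63.45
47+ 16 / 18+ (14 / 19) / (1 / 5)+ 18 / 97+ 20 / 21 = 6120227 / 116109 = 52.71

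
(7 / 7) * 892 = 892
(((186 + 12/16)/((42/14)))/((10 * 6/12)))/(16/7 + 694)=1743/97480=0.02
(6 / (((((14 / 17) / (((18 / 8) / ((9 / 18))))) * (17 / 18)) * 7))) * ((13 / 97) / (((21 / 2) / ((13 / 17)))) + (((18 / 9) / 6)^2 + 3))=8753886 / 565607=15.48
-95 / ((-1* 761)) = 95 / 761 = 0.12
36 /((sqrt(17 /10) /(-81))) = -2916 * sqrt(170) /17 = -2236.47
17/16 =1.06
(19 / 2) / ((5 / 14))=26.60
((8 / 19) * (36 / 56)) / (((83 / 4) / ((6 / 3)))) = 0.03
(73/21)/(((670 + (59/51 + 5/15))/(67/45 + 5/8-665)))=-296150999/86299920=-3.43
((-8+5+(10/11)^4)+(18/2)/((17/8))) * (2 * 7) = 6684454/248897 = 26.86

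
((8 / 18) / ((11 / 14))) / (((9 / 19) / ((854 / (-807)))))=-908656 / 719037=-1.26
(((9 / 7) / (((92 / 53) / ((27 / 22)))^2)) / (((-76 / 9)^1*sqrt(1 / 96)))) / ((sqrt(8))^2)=-165868641*sqrt(6) / 4358756864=-0.09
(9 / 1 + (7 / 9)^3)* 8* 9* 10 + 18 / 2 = 553049 / 81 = 6827.77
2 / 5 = 0.40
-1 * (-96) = 96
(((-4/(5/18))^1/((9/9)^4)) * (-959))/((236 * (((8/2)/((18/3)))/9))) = 233037/295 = 789.96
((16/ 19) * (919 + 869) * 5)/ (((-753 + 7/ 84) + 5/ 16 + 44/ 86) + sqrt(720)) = -24120958786560/ 2406627008641 - 7312369582080 * sqrt(5)/ 45725913164179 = -10.38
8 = 8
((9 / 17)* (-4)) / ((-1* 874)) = 18 / 7429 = 0.00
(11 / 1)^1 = 11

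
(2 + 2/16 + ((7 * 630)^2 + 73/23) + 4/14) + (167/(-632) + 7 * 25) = 247362677395/12719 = 19448280.32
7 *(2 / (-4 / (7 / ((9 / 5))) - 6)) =-245 / 123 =-1.99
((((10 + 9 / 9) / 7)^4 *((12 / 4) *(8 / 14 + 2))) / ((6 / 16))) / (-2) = -1054152 / 16807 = -62.72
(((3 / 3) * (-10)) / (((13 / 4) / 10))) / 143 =-400 / 1859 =-0.22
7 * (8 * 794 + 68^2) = 76832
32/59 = 0.54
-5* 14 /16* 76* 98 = -32585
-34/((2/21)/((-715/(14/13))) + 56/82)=-49.80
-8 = -8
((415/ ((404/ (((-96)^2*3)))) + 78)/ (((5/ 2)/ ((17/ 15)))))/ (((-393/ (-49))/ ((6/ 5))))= 3194674952/ 1653875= 1931.63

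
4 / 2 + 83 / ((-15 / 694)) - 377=-63227 / 15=-4215.13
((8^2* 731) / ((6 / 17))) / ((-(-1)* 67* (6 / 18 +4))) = 397664 / 871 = 456.56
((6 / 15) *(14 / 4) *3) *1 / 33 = 7 / 55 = 0.13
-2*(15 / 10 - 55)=107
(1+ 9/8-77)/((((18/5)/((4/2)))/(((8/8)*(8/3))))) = -2995/27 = -110.93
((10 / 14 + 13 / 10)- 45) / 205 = -3009 / 14350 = -0.21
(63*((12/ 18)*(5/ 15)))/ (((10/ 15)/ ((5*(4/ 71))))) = 420/ 71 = 5.92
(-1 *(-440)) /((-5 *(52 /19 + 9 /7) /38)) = -831.31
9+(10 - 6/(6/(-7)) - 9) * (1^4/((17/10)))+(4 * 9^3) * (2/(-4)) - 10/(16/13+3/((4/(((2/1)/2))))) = -2537799/1751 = -1449.34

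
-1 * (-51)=51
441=441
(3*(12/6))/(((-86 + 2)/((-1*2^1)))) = 1/7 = 0.14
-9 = -9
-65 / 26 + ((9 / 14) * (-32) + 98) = 1049 / 14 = 74.93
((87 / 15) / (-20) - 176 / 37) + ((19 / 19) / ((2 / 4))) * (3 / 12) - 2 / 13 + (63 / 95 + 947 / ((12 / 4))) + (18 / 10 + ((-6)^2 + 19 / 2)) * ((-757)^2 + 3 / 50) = 27105532.17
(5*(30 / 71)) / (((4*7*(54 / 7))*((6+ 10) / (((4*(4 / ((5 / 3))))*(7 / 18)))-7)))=-0.00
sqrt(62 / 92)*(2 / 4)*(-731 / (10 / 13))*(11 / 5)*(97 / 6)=-10139701*sqrt(1426) / 27600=-13873.17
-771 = -771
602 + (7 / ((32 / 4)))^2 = 38577 / 64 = 602.77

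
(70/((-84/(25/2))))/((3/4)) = -125/9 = -13.89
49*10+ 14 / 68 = 16667 / 34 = 490.21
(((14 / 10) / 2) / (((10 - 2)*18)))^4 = 2401 / 4299816960000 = 0.00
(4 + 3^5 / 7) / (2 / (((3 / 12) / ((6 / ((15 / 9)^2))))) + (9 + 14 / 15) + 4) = 20325 / 16387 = 1.24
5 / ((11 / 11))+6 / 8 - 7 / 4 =4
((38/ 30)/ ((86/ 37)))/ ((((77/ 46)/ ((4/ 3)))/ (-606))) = -13064552/ 49665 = -263.05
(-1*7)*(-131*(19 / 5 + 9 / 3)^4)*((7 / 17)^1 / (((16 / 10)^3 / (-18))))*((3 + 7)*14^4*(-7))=9540625417722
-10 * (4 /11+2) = -23.64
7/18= 0.39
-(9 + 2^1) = -11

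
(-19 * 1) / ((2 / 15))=-285 / 2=-142.50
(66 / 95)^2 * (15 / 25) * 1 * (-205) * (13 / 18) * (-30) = 2321748 / 1805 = 1286.29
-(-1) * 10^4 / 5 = 2000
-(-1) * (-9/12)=-0.75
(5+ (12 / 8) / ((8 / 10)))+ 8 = 119 / 8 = 14.88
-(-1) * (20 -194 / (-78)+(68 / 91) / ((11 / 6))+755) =2336018 / 3003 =777.89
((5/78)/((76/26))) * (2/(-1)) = -5/114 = -0.04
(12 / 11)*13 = 156 / 11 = 14.18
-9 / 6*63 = -189 / 2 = -94.50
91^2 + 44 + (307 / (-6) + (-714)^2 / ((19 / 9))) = 28472201 / 114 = 249756.15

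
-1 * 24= -24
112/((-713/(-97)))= 10864/713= 15.24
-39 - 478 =-517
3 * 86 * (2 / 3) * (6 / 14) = 516 / 7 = 73.71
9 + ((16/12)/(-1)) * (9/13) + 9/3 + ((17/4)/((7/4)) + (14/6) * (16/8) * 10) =16427/273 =60.17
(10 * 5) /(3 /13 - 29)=-325 /187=-1.74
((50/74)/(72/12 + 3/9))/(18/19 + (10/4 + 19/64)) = 4800/168461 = 0.03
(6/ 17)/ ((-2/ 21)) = -63/ 17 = -3.71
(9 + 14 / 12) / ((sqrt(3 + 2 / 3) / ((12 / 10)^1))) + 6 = 6 + 61 * sqrt(33) / 55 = 12.37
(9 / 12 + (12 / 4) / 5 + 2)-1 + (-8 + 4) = -33 / 20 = -1.65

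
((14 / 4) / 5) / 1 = 7 / 10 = 0.70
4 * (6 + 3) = 36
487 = 487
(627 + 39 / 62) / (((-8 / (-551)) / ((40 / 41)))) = 107205315 / 2542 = 42173.61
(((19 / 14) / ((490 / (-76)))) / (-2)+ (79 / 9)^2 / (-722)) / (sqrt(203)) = -73657 * sqrt(203) / 10180107945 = -0.00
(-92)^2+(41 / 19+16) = 161161 / 19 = 8482.16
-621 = -621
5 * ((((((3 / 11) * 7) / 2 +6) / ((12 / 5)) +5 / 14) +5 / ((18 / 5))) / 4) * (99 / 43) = 128725 / 9632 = 13.36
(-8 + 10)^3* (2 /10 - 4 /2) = -72 /5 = -14.40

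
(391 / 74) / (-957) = -391 / 70818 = -0.01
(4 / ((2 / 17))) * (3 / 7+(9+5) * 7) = 23426 / 7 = 3346.57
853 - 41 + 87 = 899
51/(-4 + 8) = 12.75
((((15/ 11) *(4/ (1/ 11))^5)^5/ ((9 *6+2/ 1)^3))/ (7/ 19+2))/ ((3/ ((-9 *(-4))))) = 5691964121302307040322029497949880320000/ 343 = 16594647583971740642338280000000000000.00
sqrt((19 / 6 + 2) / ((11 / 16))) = 2 * sqrt(2046) / 33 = 2.74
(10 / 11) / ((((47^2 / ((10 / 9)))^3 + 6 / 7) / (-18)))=-420000 / 201689898042919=-0.00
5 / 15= 1 / 3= 0.33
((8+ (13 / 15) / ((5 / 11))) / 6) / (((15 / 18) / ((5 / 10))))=743 / 750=0.99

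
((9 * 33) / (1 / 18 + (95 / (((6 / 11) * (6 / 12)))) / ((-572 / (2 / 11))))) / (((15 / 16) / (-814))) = 1659426912 / 355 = 4674442.01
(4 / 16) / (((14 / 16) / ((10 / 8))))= 5 / 14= 0.36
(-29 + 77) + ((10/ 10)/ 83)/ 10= 39841/ 830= 48.00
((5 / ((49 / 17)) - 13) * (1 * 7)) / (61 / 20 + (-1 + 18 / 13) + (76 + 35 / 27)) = -3875040 / 3967117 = -0.98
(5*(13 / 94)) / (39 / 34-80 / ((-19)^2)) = 0.75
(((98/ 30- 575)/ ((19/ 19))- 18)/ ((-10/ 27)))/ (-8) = -199.04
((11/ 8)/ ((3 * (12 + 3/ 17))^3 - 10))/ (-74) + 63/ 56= 1.12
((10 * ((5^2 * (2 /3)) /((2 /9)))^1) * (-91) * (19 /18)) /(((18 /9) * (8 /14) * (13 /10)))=-581875 /12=-48489.58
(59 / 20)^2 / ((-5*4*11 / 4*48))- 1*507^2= -271443747481 / 1056000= -257049.00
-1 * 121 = -121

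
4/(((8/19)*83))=19/166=0.11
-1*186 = -186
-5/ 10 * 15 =-7.50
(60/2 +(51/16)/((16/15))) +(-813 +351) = -109827/256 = -429.01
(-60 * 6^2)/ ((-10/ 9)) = 1944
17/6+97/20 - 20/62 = 13691/1860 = 7.36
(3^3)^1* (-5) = -135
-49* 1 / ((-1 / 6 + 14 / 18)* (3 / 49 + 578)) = -43218 / 311575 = -0.14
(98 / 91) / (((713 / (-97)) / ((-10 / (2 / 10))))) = 67900 / 9269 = 7.33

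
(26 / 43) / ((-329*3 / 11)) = -0.01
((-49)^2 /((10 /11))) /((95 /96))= 1267728 /475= 2668.90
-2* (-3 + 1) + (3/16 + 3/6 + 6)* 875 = 93689/16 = 5855.56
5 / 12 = 0.42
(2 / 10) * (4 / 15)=4 / 75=0.05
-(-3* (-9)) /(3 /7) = -63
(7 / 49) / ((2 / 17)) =1.21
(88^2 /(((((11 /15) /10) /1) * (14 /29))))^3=10466503939731778.43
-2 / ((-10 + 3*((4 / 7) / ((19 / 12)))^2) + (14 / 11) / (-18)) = 3502422 / 16951645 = 0.21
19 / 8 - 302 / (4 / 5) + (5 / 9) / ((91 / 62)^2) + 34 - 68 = -243779657 / 596232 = -408.87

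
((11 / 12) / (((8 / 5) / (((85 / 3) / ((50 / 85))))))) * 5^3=3449.44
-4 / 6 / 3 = -2 / 9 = -0.22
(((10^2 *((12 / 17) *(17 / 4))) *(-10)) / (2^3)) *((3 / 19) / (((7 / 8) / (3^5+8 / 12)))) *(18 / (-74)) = 19737000 / 4921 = 4010.77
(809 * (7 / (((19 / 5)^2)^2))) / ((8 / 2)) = 3539375 / 521284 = 6.79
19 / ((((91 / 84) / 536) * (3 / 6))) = 244416 / 13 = 18801.23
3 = 3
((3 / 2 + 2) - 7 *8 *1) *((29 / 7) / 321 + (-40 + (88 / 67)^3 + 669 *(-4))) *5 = 45849302159125 / 64363282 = 712351.84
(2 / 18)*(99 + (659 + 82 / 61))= 15440 / 183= 84.37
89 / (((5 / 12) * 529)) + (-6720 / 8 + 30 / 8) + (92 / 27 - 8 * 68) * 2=-1917.03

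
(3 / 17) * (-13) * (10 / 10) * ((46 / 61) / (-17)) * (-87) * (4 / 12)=-52026 / 17629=-2.95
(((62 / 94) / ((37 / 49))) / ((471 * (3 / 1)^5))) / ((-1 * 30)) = -1519 / 5971013010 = -0.00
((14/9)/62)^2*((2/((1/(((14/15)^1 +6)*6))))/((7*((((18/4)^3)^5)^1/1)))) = 0.00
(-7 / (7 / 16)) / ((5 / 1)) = -16 / 5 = -3.20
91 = 91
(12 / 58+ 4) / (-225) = -0.02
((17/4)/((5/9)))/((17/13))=117/20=5.85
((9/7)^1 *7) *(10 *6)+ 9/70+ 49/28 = 75863/140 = 541.88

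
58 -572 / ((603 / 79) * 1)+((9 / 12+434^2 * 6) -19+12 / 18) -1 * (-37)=2725894009 / 2412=1130138.48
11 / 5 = 2.20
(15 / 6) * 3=15 / 2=7.50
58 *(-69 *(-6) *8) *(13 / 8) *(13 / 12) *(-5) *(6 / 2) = -5072535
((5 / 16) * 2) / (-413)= -5 / 3304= -0.00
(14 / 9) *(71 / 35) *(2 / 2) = 142 / 45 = 3.16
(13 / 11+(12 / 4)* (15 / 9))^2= 4624 / 121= 38.21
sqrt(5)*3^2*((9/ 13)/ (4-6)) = -81*sqrt(5)/ 26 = -6.97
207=207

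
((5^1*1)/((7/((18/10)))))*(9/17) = 81/119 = 0.68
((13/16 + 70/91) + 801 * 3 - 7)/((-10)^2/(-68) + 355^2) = 8477849/445619200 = 0.02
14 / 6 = 7 / 3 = 2.33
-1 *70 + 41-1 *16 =-45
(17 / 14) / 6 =17 / 84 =0.20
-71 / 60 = -1.18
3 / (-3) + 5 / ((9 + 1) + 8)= -13 / 18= -0.72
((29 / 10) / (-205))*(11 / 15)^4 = -424589 / 103781250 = -0.00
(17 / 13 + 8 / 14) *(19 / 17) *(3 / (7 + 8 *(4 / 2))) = 9747 / 35581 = 0.27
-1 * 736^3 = -398688256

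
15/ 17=0.88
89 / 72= 1.24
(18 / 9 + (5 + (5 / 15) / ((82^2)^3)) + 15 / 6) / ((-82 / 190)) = -823098062880575 / 37392820585152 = -22.01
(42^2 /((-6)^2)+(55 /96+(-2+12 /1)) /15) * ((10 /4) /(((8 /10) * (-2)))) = -357875 /4608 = -77.66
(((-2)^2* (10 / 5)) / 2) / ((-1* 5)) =-4 / 5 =-0.80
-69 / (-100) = 69 / 100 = 0.69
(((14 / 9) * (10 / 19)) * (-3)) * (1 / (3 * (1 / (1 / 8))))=-35 / 342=-0.10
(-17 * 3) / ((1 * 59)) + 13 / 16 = -49 / 944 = -0.05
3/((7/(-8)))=-3.43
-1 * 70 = -70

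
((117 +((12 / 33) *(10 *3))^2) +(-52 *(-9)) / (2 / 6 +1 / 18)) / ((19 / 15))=18288045 / 16093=1136.40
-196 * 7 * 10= -13720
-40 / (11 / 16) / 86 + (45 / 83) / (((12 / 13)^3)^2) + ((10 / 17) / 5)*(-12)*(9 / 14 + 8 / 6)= -4014555908413 / 1549998084096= -2.59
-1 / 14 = -0.07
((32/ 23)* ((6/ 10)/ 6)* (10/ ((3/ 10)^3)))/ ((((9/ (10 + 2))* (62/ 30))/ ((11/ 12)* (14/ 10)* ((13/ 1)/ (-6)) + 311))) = 1775344000/ 173259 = 10246.76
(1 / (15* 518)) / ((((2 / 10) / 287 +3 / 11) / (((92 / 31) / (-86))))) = -10373 / 638608308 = -0.00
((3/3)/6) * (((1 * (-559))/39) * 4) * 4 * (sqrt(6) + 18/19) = -344 * sqrt(6)/9 - 688/19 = -129.84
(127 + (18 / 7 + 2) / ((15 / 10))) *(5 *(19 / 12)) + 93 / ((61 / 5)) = 15943325 / 15372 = 1037.17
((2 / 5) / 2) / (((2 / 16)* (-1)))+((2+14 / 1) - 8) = 32 / 5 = 6.40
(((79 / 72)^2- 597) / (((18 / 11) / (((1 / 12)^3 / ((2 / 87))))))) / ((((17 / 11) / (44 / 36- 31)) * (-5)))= -726140771521 / 20558499840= -35.32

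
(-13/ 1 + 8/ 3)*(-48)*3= 1488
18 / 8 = 9 / 4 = 2.25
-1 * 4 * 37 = -148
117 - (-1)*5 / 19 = 2228 / 19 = 117.26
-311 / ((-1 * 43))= 7.23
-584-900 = -1484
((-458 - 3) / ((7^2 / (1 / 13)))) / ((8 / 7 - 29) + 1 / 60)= 27660 / 1064063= 0.03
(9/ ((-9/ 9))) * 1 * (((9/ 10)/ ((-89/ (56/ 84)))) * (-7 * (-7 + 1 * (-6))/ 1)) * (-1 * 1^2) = -2457/ 445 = -5.52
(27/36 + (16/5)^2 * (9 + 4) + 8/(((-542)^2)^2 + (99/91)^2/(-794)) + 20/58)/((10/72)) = 1987656981138336690845001/2056877578783454843375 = 966.35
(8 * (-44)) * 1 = -352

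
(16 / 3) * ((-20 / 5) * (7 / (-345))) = 0.43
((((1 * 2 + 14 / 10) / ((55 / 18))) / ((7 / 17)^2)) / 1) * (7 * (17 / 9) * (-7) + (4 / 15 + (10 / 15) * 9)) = -3468578 / 6125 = -566.30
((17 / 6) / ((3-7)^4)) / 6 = 17 / 9216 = 0.00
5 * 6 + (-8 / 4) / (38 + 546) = 8759 / 292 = 30.00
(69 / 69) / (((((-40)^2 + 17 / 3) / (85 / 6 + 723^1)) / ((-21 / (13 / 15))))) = -11.12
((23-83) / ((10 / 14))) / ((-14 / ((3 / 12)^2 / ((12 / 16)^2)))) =2 / 3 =0.67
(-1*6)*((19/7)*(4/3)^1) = -152/7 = -21.71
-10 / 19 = -0.53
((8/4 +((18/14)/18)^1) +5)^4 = 96059601/38416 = 2500.51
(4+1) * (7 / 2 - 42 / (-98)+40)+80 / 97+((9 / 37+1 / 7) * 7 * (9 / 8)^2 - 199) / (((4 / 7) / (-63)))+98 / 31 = 1085914883383 / 49844032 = 21786.26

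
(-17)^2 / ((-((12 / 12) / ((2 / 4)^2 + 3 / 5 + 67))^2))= -532178761 / 400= -1330446.90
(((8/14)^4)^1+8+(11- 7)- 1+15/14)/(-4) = -3.04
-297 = -297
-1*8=-8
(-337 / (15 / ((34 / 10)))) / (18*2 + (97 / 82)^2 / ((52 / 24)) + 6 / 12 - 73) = 125195837 / 58764075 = 2.13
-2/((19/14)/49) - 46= -2246/19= -118.21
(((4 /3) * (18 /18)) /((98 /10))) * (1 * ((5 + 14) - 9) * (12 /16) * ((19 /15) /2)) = 95 /147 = 0.65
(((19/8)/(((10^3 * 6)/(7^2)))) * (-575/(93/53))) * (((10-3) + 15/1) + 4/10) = -7944223/55800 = -142.37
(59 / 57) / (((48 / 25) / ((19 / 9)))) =1475 / 1296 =1.14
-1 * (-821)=821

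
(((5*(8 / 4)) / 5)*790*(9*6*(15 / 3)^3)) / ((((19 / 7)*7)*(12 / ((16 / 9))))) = 1580000 / 19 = 83157.89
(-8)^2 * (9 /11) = 576 /11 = 52.36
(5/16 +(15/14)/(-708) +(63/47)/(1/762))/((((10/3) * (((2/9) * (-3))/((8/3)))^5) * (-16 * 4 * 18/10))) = 105773411/38822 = 2724.57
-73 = -73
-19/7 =-2.71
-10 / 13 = -0.77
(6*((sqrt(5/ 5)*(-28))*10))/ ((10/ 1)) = -168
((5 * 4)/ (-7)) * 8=-160/ 7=-22.86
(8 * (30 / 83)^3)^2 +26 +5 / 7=61464441820003 / 2288582613583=26.86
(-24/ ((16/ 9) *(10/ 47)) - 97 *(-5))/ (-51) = -8431/ 1020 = -8.27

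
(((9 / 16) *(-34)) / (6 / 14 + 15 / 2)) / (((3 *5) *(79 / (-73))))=8687 / 58460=0.15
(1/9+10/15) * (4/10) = 14/45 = 0.31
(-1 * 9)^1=-9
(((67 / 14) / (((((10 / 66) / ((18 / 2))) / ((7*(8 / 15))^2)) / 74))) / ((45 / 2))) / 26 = 12216512 / 24375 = 501.19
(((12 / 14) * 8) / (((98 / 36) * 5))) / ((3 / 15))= 864 / 343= 2.52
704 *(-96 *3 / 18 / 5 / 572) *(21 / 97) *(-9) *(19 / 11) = 919296 / 69355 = 13.25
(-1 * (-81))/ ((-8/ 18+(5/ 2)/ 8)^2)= 4652.68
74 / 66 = 1.12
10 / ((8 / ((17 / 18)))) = 1.18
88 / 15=5.87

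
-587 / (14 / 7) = -587 / 2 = -293.50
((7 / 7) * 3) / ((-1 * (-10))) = 3 / 10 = 0.30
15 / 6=5 / 2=2.50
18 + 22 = 40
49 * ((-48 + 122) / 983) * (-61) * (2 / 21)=-63196 / 2949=-21.43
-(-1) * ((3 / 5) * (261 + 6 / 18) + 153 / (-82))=63523 / 410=154.93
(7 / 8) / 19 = 7 / 152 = 0.05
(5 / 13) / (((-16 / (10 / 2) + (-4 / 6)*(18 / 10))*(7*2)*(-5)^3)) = 1 / 20020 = 0.00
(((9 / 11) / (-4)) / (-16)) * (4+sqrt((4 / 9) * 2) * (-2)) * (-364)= -819 / 44+273 * sqrt(2) / 44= -9.84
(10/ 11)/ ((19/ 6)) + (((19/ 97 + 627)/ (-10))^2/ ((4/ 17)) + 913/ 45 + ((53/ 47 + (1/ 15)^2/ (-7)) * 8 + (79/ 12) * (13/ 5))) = 1626986291812379/ 97045837350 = 16765.13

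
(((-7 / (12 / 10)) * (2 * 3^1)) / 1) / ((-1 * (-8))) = -35 / 8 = -4.38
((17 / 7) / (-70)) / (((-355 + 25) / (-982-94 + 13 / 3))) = -10931 / 97020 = -0.11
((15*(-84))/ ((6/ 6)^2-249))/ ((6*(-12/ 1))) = -35/ 496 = -0.07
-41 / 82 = -1 / 2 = -0.50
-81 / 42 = -27 / 14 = -1.93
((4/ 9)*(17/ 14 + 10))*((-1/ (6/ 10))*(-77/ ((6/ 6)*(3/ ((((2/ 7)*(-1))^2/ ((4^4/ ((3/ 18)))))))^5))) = 8635/ 7737070676674944662765568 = 0.00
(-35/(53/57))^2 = 1416.88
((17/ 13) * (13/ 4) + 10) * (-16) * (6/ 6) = -228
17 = 17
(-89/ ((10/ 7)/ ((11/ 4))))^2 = 46963609/ 1600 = 29352.26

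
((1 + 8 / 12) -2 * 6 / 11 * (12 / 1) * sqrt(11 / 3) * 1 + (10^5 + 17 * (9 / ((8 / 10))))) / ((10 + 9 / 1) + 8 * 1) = 1202315 / 324 -16 * sqrt(33) / 99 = 3709.92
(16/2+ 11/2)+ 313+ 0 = 653/2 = 326.50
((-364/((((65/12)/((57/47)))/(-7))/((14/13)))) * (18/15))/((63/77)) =13763904/15275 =901.07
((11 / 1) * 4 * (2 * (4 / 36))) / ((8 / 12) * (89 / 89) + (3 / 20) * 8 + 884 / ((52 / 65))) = 0.01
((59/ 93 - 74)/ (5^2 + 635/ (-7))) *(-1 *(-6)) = 47761/ 7130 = 6.70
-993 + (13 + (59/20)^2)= -388519/400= -971.30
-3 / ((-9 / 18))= 6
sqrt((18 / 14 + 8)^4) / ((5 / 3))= 2535 / 49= 51.73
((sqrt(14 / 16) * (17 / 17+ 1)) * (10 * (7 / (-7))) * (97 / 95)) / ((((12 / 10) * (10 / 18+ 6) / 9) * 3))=-4365 * sqrt(14) / 2242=-7.28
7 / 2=3.50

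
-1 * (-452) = 452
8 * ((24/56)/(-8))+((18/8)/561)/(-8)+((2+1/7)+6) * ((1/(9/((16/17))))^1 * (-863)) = -92401823/125664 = -735.31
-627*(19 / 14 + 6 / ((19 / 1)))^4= -1294058720625 / 263495344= -4911.13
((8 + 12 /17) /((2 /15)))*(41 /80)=4551 /136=33.46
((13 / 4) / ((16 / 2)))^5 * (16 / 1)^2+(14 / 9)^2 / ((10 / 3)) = 62969611 / 17694720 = 3.56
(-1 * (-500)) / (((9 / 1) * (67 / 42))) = 7000 / 201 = 34.83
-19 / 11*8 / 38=-0.36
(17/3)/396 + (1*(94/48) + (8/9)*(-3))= -1649/2376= -0.69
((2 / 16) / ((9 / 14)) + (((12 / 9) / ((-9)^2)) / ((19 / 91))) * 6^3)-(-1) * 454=35813 / 76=471.22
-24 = -24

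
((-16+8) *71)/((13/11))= -6248/13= -480.62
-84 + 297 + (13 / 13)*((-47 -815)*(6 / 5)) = -4107 / 5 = -821.40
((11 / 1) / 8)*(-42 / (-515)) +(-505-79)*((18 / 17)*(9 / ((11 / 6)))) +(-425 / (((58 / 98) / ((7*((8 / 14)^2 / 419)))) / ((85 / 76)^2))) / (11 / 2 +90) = -3035.49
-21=-21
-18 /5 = -3.60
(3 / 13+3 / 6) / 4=0.18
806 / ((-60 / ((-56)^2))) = -631904 / 15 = -42126.93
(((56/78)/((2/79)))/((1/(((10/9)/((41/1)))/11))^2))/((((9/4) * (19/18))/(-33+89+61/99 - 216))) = -13961259200/1208624810679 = -0.01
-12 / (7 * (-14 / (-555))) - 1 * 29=-96.96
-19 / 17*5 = -95 / 17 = -5.59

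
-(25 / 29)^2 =-625 / 841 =-0.74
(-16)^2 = 256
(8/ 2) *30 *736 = 88320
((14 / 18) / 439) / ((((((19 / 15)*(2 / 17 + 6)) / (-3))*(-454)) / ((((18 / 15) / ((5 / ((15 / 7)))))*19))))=153 / 10363912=0.00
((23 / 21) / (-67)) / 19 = -0.00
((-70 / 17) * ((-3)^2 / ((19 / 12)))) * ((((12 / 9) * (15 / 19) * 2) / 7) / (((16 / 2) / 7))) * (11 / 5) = -13.55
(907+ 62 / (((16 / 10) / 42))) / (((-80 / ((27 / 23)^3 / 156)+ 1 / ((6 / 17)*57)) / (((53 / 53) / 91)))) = -631896471 / 175024573997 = -0.00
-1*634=-634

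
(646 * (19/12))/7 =6137/42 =146.12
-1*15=-15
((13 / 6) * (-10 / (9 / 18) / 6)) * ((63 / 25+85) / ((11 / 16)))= -455104 / 495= -919.40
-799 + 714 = -85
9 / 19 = 0.47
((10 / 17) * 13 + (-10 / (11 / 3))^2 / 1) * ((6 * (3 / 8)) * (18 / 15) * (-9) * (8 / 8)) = -366.57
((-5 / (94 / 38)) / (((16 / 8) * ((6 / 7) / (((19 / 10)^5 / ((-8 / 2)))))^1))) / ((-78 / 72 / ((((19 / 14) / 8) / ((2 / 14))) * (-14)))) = 112.01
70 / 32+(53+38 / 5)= 5023 / 80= 62.79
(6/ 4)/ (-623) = -3/ 1246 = -0.00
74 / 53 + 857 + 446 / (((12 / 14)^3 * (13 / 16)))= 32184413 / 18603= 1730.07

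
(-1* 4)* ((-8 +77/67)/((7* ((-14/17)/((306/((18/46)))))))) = -12203892/3283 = -3717.30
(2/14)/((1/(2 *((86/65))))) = 172/455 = 0.38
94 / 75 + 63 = 4819 / 75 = 64.25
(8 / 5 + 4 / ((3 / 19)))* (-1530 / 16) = -5151 / 2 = -2575.50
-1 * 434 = -434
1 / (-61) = -0.02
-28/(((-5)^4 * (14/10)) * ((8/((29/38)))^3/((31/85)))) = -756059/74625920000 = -0.00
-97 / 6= -16.17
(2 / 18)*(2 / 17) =2 / 153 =0.01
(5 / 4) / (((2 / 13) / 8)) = 65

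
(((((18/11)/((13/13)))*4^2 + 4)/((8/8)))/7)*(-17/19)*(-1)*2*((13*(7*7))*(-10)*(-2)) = 98297.42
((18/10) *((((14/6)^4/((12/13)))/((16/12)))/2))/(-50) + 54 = 3856787/72000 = 53.57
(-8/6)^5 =-1024/243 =-4.21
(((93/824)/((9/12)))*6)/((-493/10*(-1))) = 930/50779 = 0.02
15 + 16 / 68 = 259 / 17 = 15.24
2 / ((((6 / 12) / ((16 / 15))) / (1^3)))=4.27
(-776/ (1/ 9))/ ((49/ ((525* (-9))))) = 4714200/ 7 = 673457.14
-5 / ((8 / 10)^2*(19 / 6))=-375 / 152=-2.47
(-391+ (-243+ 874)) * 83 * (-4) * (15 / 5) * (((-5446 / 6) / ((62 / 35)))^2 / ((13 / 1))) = -60311405686000 / 12493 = -4827615919.80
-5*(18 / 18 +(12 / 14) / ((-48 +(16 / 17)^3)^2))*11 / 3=-10340821900805 / 563827592832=-18.34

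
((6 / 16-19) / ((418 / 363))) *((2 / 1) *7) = -34419 / 152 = -226.44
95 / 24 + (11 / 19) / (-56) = 6301 / 1596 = 3.95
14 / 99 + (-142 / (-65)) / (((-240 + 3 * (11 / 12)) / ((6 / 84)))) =6017014 / 42747705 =0.14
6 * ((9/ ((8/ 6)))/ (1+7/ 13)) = 1053/ 40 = 26.32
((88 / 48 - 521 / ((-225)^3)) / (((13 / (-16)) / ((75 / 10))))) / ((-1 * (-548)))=-41766667 / 1352446875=-0.03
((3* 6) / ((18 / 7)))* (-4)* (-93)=2604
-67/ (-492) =67/ 492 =0.14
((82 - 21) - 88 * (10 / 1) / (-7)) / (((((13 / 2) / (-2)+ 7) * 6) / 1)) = 2614 / 315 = 8.30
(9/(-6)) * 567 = -1701/2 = -850.50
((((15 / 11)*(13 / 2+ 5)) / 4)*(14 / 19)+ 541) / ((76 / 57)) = 1364073 / 3344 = 407.92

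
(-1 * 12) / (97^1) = -12 / 97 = -0.12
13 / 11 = 1.18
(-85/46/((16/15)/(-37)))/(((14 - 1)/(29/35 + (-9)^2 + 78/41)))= 412.84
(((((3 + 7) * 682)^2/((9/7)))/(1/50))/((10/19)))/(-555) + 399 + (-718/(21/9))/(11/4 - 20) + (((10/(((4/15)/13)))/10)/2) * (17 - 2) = -7966753364413/1286712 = -6191559.08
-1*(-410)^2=-168100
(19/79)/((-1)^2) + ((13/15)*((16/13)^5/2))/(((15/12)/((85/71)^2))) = 56086709369/34122312237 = 1.64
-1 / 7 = -0.14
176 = 176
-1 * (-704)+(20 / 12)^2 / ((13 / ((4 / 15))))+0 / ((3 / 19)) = 247124 / 351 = 704.06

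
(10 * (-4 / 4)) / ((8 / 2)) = -5 / 2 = -2.50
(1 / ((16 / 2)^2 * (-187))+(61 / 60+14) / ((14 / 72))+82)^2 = 4448573714221641 / 175460454400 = 25353.71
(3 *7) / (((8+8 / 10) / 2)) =105 / 22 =4.77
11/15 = 0.73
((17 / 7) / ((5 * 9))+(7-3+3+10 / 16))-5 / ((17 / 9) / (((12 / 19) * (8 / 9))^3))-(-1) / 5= 435505393 / 58767912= 7.41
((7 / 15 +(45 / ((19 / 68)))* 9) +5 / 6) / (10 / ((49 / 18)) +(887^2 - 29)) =13506703 / 7324583600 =0.00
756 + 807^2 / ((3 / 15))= 3257001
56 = 56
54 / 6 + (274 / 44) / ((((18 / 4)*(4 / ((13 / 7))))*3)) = 76625 / 8316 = 9.21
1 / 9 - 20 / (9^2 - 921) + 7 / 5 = 967 / 630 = 1.53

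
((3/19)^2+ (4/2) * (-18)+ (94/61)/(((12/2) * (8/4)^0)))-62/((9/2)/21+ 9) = -120579350/2840709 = -42.45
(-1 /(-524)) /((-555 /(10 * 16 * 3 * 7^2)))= -392 /4847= -0.08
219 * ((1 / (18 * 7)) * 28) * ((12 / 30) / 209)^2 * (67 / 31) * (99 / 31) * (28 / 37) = 3286752 / 3529921175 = 0.00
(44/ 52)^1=11/ 13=0.85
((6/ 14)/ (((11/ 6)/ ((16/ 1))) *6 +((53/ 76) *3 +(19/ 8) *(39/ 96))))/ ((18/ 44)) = 107008/ 382473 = 0.28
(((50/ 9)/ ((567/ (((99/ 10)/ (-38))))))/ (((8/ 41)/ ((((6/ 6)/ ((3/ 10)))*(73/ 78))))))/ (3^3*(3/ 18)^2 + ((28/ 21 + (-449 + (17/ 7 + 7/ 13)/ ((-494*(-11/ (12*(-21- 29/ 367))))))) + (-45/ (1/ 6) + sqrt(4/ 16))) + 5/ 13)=43195799075/ 757985382059436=0.00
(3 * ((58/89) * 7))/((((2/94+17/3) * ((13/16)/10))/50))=686952000/463957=1480.64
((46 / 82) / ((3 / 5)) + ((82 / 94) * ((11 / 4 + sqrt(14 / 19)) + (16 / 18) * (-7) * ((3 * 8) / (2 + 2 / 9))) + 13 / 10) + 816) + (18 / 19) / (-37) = 41 * sqrt(266) / 893 + 61934959837 / 81280860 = 762.74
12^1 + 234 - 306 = -60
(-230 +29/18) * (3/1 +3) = -4111/3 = -1370.33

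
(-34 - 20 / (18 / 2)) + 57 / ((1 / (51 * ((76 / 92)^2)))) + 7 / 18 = 6182827 / 3174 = 1947.96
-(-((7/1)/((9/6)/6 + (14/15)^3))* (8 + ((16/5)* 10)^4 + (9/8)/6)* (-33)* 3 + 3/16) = -156960469901553/229616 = -683578103.88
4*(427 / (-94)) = -18.17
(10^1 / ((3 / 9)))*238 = 7140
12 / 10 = 1.20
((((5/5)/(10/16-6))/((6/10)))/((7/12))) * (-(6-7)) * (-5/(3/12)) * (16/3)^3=13107200/8127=1612.80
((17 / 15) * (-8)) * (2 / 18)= -136 / 135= -1.01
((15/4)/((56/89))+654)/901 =147831/201824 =0.73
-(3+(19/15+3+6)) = -199/15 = -13.27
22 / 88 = 1 / 4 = 0.25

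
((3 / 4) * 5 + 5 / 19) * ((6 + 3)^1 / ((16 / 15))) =41175 / 1216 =33.86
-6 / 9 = -2 / 3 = -0.67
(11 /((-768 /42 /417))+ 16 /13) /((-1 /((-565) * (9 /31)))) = -68133915 /1664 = -40945.86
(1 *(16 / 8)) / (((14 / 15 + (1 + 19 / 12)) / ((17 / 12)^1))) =170 / 211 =0.81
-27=-27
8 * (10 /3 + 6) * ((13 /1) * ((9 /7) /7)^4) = 1.10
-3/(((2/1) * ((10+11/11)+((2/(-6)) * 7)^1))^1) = -9/52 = -0.17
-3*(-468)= 1404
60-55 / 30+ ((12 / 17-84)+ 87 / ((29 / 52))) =13349 / 102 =130.87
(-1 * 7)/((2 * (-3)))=7/6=1.17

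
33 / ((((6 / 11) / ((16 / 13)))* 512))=121 / 832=0.15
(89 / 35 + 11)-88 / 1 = -74.46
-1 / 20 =-0.05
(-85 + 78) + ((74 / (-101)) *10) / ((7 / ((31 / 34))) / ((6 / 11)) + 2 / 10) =-2518583 / 335219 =-7.51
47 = 47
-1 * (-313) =313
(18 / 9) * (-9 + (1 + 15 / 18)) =-43 / 3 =-14.33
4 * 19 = 76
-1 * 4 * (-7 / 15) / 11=28 / 165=0.17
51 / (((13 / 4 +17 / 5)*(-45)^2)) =68 / 17955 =0.00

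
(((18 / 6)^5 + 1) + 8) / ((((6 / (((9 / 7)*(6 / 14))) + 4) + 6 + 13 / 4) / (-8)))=-72576 / 869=-83.52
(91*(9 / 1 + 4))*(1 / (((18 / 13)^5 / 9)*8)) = 439239619 / 1679616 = 261.51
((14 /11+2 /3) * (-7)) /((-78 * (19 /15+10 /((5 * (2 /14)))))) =1120 /98241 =0.01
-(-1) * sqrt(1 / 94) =sqrt(94) / 94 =0.10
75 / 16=4.69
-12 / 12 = -1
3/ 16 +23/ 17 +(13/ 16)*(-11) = -503/ 68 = -7.40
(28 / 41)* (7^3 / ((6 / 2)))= 9604 / 123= 78.08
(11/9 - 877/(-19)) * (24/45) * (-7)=-453712/2565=-176.89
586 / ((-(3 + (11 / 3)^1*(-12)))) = 586 / 41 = 14.29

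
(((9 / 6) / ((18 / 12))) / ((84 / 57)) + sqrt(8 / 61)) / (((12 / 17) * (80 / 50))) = 85 * sqrt(122) / 2928 + 1615 / 2688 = 0.92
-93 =-93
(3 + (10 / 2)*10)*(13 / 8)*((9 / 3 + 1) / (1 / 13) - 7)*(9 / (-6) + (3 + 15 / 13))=164565 / 16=10285.31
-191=-191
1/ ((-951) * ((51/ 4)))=-4/ 48501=-0.00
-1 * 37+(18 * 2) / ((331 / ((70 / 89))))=-1087463 / 29459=-36.91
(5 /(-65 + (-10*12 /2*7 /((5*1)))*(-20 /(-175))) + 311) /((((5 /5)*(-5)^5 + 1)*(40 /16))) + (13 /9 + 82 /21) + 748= 69126378158 /91763595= 753.31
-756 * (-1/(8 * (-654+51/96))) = -0.14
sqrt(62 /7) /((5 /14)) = 2 * sqrt(434) /5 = 8.33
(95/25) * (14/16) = 133/40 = 3.32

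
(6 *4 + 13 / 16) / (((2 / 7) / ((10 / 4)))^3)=17021375 / 1024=16622.44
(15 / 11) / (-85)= -3 / 187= -0.02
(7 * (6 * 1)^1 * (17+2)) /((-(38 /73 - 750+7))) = 1.07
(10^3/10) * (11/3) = 1100/3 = 366.67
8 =8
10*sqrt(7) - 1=25.46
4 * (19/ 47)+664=31284/ 47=665.62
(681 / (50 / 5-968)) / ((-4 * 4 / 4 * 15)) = 0.01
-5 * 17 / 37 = -2.30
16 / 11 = 1.45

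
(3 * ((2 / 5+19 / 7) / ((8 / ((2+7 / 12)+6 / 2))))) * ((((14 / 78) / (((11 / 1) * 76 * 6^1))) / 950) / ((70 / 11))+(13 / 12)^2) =1448033370053 / 189221760000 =7.65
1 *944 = 944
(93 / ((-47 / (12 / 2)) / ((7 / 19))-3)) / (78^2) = -217 / 344422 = -0.00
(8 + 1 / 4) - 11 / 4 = 11 / 2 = 5.50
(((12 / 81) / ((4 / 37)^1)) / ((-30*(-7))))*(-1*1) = -37 / 5670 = -0.01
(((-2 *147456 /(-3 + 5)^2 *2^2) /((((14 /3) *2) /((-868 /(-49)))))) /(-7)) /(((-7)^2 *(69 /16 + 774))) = 2.10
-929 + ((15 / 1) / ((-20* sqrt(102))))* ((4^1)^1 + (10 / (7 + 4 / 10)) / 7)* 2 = -929 -543* sqrt(102) / 8806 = -929.62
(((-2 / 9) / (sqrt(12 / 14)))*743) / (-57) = 743*sqrt(42) / 1539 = 3.13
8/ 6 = 4/ 3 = 1.33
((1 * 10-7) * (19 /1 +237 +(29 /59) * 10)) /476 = 1.64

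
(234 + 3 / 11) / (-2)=-2577 / 22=-117.14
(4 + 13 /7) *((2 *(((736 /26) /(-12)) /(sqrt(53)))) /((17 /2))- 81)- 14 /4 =-6691 /14- 15088 *sqrt(53) /245973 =-478.38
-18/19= -0.95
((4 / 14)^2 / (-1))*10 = -40 / 49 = -0.82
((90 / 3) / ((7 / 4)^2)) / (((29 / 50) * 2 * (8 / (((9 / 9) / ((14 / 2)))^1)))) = 1500 / 9947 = 0.15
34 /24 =17 /12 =1.42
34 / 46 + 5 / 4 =1.99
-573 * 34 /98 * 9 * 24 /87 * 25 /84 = -1461150 /9947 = -146.89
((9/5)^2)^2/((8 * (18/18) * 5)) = 6561/25000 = 0.26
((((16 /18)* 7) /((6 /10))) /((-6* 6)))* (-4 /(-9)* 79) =-22120 /2187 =-10.11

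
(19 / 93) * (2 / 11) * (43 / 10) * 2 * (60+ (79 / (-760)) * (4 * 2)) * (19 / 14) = 59641 / 2325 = 25.65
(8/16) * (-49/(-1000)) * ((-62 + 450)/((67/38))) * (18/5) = 812763/41875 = 19.41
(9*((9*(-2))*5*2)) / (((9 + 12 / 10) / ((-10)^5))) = 270000000 / 17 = 15882352.94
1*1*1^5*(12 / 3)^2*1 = 16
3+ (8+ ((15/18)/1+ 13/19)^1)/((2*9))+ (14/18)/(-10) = 3.45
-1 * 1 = -1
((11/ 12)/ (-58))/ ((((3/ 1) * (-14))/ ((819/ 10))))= 143/ 4640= 0.03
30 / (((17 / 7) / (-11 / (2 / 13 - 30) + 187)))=7633395 / 3298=2314.55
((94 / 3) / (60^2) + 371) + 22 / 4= 2033147 / 5400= 376.51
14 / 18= 7 / 9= 0.78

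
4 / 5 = 0.80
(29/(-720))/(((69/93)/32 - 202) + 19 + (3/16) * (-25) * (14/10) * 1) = 1798/8461035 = 0.00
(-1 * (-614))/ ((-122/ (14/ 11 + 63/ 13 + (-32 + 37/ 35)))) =38142908/ 305305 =124.93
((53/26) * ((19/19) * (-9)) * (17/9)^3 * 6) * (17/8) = -4426613/2808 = -1576.43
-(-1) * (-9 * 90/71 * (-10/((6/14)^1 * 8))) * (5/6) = 7875/284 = 27.73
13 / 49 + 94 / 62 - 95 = -141599 / 1519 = -93.22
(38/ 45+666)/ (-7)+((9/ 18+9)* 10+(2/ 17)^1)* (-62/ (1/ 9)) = -284730226/ 5355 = -53170.91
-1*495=-495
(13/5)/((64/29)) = 377/320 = 1.18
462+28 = 490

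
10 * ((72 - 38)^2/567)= 11560/567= 20.39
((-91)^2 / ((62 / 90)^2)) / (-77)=-2395575 / 10571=-226.62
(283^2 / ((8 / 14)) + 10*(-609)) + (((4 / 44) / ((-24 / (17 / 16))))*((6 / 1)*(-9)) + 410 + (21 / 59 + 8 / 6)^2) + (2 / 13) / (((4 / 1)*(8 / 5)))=38558178946769 / 286723008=134478.84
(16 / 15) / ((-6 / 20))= -32 / 9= -3.56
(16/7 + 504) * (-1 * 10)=-35440/7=-5062.86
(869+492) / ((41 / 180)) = 244980 / 41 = 5975.12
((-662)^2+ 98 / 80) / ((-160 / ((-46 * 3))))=1209556821 / 3200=377986.51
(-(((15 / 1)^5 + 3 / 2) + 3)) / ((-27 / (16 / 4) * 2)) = 56250.33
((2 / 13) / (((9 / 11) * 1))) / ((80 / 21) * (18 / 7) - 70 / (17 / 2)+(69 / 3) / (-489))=2987138 / 24045099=0.12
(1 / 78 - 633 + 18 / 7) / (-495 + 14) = 344207 / 262626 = 1.31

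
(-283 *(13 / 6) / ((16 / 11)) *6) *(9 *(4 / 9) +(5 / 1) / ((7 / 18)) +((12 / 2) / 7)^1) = -44804.96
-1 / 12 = -0.08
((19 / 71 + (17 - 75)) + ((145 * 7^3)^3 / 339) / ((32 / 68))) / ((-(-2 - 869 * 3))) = 295577603.68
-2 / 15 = -0.13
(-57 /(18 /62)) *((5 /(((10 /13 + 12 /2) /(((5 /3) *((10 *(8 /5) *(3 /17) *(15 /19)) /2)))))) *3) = -808.16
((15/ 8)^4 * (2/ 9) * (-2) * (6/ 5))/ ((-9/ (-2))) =-375/ 256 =-1.46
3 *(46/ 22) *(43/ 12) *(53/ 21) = 52417/ 924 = 56.73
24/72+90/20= 4.83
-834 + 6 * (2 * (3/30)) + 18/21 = -29118/35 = -831.94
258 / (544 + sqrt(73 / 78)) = 10947456 / 23082935 - 258 * sqrt(5694) / 23082935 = 0.47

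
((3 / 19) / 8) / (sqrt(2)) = 3*sqrt(2) / 304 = 0.01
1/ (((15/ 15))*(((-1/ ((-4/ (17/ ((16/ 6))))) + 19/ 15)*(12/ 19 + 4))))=1140/ 15103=0.08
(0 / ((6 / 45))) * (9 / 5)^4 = 0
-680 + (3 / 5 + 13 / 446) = -679.37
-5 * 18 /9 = -10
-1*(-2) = 2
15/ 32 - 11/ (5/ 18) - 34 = -11701/ 160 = -73.13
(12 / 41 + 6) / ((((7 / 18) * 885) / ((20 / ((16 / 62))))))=23994 / 16933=1.42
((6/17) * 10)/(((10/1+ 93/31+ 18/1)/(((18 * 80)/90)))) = 960/527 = 1.82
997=997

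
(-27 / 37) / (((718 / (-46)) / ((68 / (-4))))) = -10557 / 13283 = -0.79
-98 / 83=-1.18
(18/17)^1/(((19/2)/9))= 324/323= 1.00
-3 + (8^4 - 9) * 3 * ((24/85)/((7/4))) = 1175271/595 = 1975.25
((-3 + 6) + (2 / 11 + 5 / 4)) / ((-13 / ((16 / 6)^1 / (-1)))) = 10 / 11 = 0.91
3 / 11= 0.27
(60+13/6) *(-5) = -1865/6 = -310.83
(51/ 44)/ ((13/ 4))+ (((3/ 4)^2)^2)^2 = 4280559/ 9371648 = 0.46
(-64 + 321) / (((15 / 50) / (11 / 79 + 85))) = 5761940 / 79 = 72935.95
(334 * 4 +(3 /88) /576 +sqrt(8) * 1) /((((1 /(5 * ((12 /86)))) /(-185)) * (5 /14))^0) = 1338.83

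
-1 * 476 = -476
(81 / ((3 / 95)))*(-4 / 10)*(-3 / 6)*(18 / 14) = 659.57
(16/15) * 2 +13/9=161/45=3.58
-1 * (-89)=89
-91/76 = -1.20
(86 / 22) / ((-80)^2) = 0.00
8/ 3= 2.67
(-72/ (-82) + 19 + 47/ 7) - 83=-16189/ 287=-56.41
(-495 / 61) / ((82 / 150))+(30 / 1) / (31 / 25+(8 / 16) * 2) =-101625 / 70028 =-1.45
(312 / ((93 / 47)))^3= 116786755072 / 29791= 3920202.58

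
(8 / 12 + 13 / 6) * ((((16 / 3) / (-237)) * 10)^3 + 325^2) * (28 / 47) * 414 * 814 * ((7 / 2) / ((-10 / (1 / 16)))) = -59206954129218786275 / 45047987352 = -1314308532.07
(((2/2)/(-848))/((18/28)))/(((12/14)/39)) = -637/7632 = -0.08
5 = 5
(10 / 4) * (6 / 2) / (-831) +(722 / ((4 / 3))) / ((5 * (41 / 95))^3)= 1028646832 / 19091117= 53.88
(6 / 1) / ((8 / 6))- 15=-21 / 2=-10.50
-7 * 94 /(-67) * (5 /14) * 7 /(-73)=-1645 /4891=-0.34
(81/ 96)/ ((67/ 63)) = 1701/ 2144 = 0.79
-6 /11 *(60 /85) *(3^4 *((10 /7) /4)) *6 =-87480 /1309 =-66.83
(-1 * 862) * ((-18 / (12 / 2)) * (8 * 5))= 103440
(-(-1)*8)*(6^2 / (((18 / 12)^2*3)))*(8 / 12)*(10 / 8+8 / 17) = 832 / 17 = 48.94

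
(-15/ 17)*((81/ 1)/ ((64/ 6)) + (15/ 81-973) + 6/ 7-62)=31037245/ 34272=905.62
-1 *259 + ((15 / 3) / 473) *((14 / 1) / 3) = -367451 / 1419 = -258.95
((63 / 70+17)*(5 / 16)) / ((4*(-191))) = -179 / 24448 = -0.01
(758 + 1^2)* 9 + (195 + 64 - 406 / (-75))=532156 / 75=7095.41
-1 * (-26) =26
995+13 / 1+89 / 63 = 63593 / 63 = 1009.41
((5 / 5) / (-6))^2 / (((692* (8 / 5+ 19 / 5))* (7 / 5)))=25 / 4708368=0.00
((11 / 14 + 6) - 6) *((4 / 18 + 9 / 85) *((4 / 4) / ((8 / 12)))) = 2761 / 7140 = 0.39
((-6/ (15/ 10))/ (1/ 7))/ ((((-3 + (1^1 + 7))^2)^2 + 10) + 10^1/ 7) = -196/ 4455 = -0.04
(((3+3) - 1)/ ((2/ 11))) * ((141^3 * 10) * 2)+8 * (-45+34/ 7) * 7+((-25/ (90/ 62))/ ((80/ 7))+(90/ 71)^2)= 1119176503471511/ 725904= 1541769302.10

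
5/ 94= 0.05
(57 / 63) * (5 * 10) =950 / 21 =45.24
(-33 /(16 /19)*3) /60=-1.96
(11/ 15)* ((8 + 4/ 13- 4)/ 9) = 616/ 1755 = 0.35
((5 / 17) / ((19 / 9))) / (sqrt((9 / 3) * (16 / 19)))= 0.09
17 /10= 1.70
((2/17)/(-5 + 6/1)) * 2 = 4/17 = 0.24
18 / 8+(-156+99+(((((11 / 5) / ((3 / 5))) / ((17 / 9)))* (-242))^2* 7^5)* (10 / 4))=10718865198429 / 1156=9272374739.13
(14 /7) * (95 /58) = 3.28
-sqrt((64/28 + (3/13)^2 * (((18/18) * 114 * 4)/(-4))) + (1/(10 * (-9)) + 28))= -4.92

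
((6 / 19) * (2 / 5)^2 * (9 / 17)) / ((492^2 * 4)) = 3 / 108592600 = 0.00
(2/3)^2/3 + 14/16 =221/216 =1.02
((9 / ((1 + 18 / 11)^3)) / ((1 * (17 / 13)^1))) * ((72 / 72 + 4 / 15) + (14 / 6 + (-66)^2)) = 3394537146 / 2073065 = 1637.45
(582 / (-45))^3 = -7301384 / 3375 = -2163.37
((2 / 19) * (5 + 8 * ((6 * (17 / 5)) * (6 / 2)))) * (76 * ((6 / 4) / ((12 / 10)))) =4946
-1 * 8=-8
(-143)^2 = 20449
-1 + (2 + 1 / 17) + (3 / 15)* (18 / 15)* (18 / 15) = 2862 / 2125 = 1.35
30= 30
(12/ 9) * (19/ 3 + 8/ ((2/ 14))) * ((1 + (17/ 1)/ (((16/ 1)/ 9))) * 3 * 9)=94809/ 4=23702.25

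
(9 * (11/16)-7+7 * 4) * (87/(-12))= -12615/64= -197.11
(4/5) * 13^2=676/5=135.20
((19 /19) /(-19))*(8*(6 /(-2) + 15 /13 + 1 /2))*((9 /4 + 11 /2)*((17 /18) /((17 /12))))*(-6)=-4340 /247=-17.57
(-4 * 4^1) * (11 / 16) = -11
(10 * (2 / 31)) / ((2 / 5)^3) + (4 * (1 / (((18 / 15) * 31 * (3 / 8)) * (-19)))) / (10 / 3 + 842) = 11293105 / 1120278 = 10.08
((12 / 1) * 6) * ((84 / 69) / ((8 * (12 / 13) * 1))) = 273 / 23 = 11.87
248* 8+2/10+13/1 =9986/5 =1997.20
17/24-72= -1711/24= -71.29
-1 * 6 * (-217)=1302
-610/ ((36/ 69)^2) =-161345/ 72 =-2240.90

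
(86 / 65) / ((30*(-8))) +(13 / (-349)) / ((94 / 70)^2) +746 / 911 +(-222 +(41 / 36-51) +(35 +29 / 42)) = -27078159700488103 / 115041203713800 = -235.38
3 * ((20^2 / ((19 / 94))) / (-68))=-28200 / 323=-87.31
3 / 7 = 0.43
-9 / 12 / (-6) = 1 / 8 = 0.12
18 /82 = 9 /41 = 0.22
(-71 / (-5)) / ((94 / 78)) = 2769 / 235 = 11.78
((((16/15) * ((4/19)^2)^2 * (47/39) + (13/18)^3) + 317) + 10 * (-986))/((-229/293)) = 138127630146876287/11313077391720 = 12209.55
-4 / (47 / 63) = -252 / 47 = -5.36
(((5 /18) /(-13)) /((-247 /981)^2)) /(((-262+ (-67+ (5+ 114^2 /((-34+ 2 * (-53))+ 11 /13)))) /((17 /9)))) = 202986885 /133078687664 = 0.00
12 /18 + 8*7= 170 /3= 56.67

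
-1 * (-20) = 20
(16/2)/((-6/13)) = -52/3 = -17.33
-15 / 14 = -1.07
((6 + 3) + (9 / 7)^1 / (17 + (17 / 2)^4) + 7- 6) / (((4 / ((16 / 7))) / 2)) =15641744 / 1368619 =11.43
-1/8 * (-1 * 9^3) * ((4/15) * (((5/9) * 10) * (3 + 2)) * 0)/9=0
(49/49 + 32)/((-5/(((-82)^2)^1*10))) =-443784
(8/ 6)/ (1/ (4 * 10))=160/ 3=53.33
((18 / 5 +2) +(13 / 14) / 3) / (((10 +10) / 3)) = 1241 / 1400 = 0.89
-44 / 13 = -3.38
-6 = -6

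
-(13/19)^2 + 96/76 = 0.80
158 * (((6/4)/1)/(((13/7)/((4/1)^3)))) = 106176/13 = 8167.38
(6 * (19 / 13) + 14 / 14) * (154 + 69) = 28321 / 13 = 2178.54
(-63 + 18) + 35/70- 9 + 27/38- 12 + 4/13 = -15927/247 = -64.48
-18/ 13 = -1.38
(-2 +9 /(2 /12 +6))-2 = -94 /37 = -2.54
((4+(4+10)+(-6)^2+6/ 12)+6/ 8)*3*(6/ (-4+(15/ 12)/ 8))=-10608/ 41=-258.73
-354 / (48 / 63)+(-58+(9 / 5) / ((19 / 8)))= -396619 / 760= -521.87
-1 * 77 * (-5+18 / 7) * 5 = 935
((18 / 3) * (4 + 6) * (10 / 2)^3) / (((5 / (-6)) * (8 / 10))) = -11250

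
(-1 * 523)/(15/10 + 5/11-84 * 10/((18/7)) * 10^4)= 34518/215599871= 0.00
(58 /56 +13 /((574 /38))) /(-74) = -311 /12136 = -0.03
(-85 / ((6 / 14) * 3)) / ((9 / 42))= -8330 / 27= -308.52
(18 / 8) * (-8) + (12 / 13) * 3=-198 / 13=-15.23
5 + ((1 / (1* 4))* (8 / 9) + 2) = 7.22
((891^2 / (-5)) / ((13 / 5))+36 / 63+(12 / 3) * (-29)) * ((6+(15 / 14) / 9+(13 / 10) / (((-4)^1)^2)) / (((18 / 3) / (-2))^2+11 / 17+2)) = -1971851929031 / 60540480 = -32570.80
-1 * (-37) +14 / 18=340 / 9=37.78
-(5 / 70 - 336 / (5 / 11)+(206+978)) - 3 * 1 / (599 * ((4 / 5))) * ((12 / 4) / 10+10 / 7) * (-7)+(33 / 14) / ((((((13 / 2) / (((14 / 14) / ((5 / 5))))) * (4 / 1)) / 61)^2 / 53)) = 1720988929 / 7086170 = 242.87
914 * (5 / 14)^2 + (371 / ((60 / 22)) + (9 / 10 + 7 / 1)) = 260.51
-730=-730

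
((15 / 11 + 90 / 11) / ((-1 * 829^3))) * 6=-630 / 6266950679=-0.00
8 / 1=8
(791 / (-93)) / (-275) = 791 / 25575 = 0.03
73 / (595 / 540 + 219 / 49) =386316 / 29483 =13.10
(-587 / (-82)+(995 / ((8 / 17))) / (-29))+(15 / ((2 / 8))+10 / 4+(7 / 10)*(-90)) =-630179 / 9512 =-66.25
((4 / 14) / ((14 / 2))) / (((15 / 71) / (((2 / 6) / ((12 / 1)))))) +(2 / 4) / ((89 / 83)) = 277682 / 588735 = 0.47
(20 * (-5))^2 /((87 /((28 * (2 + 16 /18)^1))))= 7280000 /783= 9297.57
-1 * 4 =-4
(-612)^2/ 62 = 187272/ 31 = 6041.03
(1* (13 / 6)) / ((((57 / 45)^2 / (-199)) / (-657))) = 176557.38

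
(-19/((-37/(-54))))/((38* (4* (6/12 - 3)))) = 27/370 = 0.07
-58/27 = -2.15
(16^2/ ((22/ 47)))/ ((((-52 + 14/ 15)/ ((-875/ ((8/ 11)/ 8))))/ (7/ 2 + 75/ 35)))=222780000/ 383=581671.02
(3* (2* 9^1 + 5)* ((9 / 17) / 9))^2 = 4761 / 289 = 16.47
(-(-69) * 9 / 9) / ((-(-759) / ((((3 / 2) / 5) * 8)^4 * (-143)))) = -269568 / 625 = -431.31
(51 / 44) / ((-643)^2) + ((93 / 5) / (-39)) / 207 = -563258231 / 244770076980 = -0.00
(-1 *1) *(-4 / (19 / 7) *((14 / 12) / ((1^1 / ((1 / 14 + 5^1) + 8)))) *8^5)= 13991936 / 19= 736417.68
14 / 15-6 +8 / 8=-61 / 15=-4.07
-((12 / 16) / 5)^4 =-81 / 160000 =-0.00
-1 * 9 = -9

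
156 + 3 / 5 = 783 / 5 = 156.60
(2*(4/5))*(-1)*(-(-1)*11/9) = -88/45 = -1.96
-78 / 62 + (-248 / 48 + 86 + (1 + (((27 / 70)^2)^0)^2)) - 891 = -150553 / 186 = -809.42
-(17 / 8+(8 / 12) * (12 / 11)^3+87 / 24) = -35221 / 5324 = -6.62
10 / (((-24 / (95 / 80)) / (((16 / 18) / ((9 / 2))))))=-95 / 972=-0.10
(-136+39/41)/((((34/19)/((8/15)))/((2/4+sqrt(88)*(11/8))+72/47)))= -1157233*sqrt(22)/10455 - 40187546/491385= -600.95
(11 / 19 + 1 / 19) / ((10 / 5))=6 / 19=0.32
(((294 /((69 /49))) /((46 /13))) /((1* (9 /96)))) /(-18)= -499408 /14283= -34.97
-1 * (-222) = 222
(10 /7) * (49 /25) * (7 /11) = 98 /55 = 1.78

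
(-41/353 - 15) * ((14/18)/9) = -37352/28593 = -1.31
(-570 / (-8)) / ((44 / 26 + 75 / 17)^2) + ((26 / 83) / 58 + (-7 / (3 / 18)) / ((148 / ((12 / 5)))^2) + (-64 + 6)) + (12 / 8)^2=-849673817670243 / 15780466627850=-53.84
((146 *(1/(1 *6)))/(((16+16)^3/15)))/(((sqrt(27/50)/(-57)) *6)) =-34675 *sqrt(6)/589824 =-0.14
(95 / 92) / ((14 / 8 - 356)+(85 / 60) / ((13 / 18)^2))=-16055 / 5465651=-0.00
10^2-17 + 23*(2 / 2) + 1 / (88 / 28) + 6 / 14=16439 / 154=106.75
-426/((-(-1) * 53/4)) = -1704/53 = -32.15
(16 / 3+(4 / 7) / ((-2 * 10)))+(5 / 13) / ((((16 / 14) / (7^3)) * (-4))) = -1028813 / 43680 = -23.55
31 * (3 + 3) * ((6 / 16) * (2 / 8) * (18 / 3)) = 104.62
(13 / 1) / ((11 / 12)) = 156 / 11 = 14.18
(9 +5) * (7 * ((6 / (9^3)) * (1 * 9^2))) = 196 / 3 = 65.33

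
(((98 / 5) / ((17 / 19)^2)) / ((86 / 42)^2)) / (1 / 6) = 93610188 / 2671805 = 35.04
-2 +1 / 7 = -13 / 7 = -1.86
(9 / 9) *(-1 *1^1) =-1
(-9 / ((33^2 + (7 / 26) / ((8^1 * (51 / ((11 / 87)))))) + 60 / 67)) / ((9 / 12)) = -742008384 / 67392639767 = -0.01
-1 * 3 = -3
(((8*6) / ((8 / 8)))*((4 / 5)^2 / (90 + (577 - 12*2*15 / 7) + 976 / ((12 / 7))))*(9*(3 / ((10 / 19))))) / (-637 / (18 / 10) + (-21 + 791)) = 5318784 / 1664050625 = 0.00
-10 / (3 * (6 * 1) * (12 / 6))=-5 / 18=-0.28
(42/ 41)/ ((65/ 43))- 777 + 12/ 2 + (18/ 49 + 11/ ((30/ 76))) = -742.09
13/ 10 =1.30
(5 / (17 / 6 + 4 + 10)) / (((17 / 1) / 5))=150 / 1717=0.09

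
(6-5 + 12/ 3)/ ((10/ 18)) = 9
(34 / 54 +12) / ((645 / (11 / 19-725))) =-1564508 / 110295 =-14.18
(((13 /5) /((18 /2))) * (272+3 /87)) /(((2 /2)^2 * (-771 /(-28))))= 2871596 /1006155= 2.85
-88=-88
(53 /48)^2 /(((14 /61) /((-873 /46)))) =-16620853 /164864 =-100.82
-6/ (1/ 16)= -96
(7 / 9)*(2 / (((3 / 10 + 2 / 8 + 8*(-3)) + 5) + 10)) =-280 / 1521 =-0.18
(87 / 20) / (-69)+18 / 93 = 1861 / 14260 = 0.13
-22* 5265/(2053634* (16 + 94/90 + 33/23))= -5449275/1785354722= -0.00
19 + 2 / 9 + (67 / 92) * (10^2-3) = 74407 / 828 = 89.86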